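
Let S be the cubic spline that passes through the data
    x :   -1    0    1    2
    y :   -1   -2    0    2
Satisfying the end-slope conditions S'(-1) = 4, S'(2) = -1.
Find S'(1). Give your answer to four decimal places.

With M_i denoting the second derivative at x_i, h_i = 1, 1, 1, and Δ_i = (y_(i+1) − y_i)/h_i = -1, 2, 2:
  1·M_0 + 4·M_1 + 1·M_2 = 6(Δ_1 - Δ_0) = 18
  1·M_1 + 4·M_2 + 1·M_3 = 6(Δ_2 - Δ_1) = 0
Clamped end conditions give two more equations: 2h_0·M_0 + h_0·M_1 = 6(Δ_0 - S'(-1)) = -30 and h_2·M_2 + 2h_2·M_3 = 6(S'(2) - Δ_2) = -18.
Solving: M_0 = -296/15, M_1 = 142/15, M_2 = -2/15, M_3 = -134/15.
On [1, 2], S'(x) = b_2 + 2c_2·(x - 1) + 3d_2·(x - 1)² with b_2 = Δ_2 - h_2(2M_2 + M_3)/6 = 53/15, c_2 = M_2/2 = -1/15, d_2 = (M_3 - M_2)/(6h_2) = -22/15. So S'(1) = 53/15.

3.5333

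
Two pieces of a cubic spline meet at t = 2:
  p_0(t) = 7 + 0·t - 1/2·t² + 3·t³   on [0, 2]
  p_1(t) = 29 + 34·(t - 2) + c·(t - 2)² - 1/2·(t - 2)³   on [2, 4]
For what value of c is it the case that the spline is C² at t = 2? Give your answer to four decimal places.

p_0''(t) = -1 + 18·t, so p_0''(2) = 35. On the right, p_1''(2) = 2c, so c = 35/2.

17.5000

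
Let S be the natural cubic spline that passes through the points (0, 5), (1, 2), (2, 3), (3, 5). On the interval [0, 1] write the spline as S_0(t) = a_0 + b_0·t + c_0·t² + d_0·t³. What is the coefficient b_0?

-4

Write M_i for S''(x_i). With h_i = 1, 1, 1 and divided differences Δ_i = -3, 1, 2, the continuity of S' gives the tridiagonal system
  1·M_0 + 4·M_1 + 1·M_2 = 6(Δ_1 - Δ_0) = 24
  1·M_1 + 4·M_2 + 1·M_3 = 6(Δ_2 - Δ_1) = 6
Natural end conditions: M_0 = M_3 = 0.
Forward elimination and back-substitution give M_0 = 0, M_1 = 6, M_2 = 0, M_3 = 0.
On [0, 1], with S_0(t) = a_0 + b_0·t + c_0·t² + d_0·t³: c_0 = M_0/2 = 0, d_0 = (M_1 - M_0)/(6h_0) = 1, b_0 = Δ_0 - h_0(2M_0 + M_1)/6 = -4.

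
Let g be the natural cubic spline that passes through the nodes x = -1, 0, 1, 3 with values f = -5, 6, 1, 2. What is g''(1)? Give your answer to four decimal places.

9.9130

With M_i denoting the second derivative at x_i, h_i = 1, 1, 2, and Δ_i = (y_(i+1) − y_i)/h_i = 11, -5, 1/2:
  1·M_0 + 4·M_1 + 1·M_2 = 6(Δ_1 - Δ_0) = -96
  1·M_1 + 6·M_2 + 2·M_3 = 6(Δ_2 - Δ_1) = 33
Natural end conditions: M_0 = M_3 = 0.
Solving the tridiagonal system: M_0 = 0, M_1 = -609/23, M_2 = 228/23, M_3 = 0.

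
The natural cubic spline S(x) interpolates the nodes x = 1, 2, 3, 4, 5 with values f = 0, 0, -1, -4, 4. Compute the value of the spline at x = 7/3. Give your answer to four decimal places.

Write m_i for S''(x_i). With h_i = 1, 1, 1, 1 and divided differences Δ_i = 0, -1, -3, 8, the continuity of S' gives the tridiagonal system
  1·m_0 + 4·m_1 + 1·m_2 = 6(Δ_1 - Δ_0) = -6
  1·m_1 + 4·m_2 + 1·m_3 = 6(Δ_2 - Δ_1) = -12
  1·m_2 + 4·m_3 + 1·m_4 = 6(Δ_3 - Δ_2) = 66
Natural end conditions: m_0 = m_4 = 0.
Solving the tridiagonal system: m_0 = 0, m_1 = 3/7, m_2 = -54/7, m_3 = 129/7, m_4 = 0.
On [2, 3], S(x) = 0 + 1/7·(x - 2) + 3/14·(x - 2)² - 19/14·(x - 2)³.
With (x - 2) = 1/3: S(7/3) = 4/189.

0.0212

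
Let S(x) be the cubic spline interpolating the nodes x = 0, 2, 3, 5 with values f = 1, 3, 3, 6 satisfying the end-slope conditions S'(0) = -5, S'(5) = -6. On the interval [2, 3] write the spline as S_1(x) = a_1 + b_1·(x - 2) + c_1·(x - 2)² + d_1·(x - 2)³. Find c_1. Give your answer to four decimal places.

-3.1563

Write m_i for S''(x_i). With h_i = 2, 1, 2 and divided differences Δ_i = 1, 0, 3/2, the continuity of S' gives the tridiagonal system
  2·m_0 + 6·m_1 + 1·m_2 = 6(Δ_1 - Δ_0) = -6
  1·m_1 + 6·m_2 + 2·m_3 = 6(Δ_2 - Δ_1) = 9
Clamped end conditions give two more equations: 2h_0·m_0 + h_0·m_1 = 6(Δ_0 - S'(0)) = 36 and h_2·m_2 + 2h_2·m_3 = 6(S'(5) - Δ_2) = -45.
Hence m_0 = 389/32, m_1 = -101/16, m_2 = 121/16, m_3 = -481/32.
On [2, 3], with S_1(x) = a_1 + b_1·(x - 2) + c_1·(x - 2)² + d_1·(x - 2)³: c_1 = m_1/2 = -101/32, d_1 = (m_2 - m_1)/(6h_1) = 37/16, b_1 = Δ_1 - h_1(2m_1 + m_2)/6 = 27/32.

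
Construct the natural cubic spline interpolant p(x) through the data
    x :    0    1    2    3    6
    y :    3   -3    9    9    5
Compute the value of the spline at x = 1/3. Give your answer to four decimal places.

-0.6671

Put M_i = p'' at the i-th knot. Here h = (1, 1, 1, 3) and Δ = (-6, 12, 0, -4/3), so the interior equations h_(i-1)·M_(i-1) + 2(h_(i-1)+h_i)·M_i + h_i·M_(i+1) = 6(Δ_i − Δ_(i-1)) read
  1·M_0 + 4·M_1 + 1·M_2 = 6(Δ_1 - Δ_0) = 108
  1·M_1 + 4·M_2 + 1·M_3 = 6(Δ_2 - Δ_1) = -72
  1·M_2 + 8·M_3 + 3·M_4 = 6(Δ_3 - Δ_2) = -8
Natural end conditions: M_0 = M_4 = 0.
Solving the tridiagonal system: M_0 = 0, M_1 = 979/29, M_2 = -784/29, M_3 = 69/29, M_4 = 0.
On [0, 1], p(x) = 3 - 2023/174·x + 0·x² + 979/174·x³.
With x = 1/3: p(1/3) = -1567/2349.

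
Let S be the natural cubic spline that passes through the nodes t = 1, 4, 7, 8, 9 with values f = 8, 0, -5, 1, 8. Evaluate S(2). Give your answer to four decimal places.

Let σ_i = S''(x_i). Step sizes h_i = 3, 3, 1, 1; slopes of the chords Δ_i = (y_(i+1) - y_i)/h_i = -8/3, -5/3, 6, 7.
  3·σ_0 + 12·σ_1 + 3·σ_2 = 6(Δ_1 - Δ_0) = 6
  3·σ_1 + 8·σ_2 + 1·σ_3 = 6(Δ_2 - Δ_1) = 46
  1·σ_2 + 4·σ_3 + 1·σ_4 = 6(Δ_3 - Δ_2) = 6
Natural end conditions: σ_0 = σ_4 = 0.
Forward elimination and back-substitution give σ_0 = 0, σ_1 = -29/28, σ_2 = 43/7, σ_3 = -1/28, σ_4 = 0.
On [1, 4], S(t) = 8 - 361/168·(t - 1) + 0·(t - 1)² - 29/504·(t - 1)³.
With (t - 1) = 1: S(2) = 365/63.

5.7937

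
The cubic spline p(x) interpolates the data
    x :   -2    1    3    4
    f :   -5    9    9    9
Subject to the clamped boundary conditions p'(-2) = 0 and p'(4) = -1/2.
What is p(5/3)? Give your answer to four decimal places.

9.9045

Put m_i = p'' at the i-th knot. Here h = (3, 2, 1) and Δ = (14/3, 0, 0), so the interior equations h_(i-1)·m_(i-1) + 2(h_(i-1)+h_i)·m_i + h_i·m_(i+1) = 6(Δ_i − Δ_(i-1)) read
  3·m_0 + 10·m_1 + 2·m_2 = 6(Δ_1 - Δ_0) = -28
  2·m_1 + 6·m_2 + 1·m_3 = 6(Δ_2 - Δ_1) = 0
Clamped end conditions give two more equations: 2h_0·m_0 + h_0·m_1 = 6(Δ_0 - p'(-2)) = 28 and h_2·m_2 + 2h_2·m_3 = 6(p'(4) - Δ_2) = -3.
Forward elimination and back-substitution give m_0 = 422/57, m_1 = -104/19, m_2 = 43/19, m_3 = -50/19.
On [1, 3], p(x) = 9 + 55/19·(x - 1) - 52/19·(x - 1)² + 49/76·(x - 1)³.
With (x - 1) = 2/3: p(5/3) = 5081/513.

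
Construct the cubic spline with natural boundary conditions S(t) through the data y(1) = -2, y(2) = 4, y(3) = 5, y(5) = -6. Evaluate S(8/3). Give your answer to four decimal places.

5.3076

With M_i denoting the second derivative at x_i, h_i = 1, 1, 2, and Δ_i = (y_(i+1) − y_i)/h_i = 6, 1, -11/2:
  1·M_0 + 4·M_1 + 1·M_2 = 6(Δ_1 - Δ_0) = -30
  1·M_1 + 6·M_2 + 2·M_3 = 6(Δ_2 - Δ_1) = -39
Natural end conditions: M_0 = M_3 = 0.
Solving the tridiagonal system: M_0 = 0, M_1 = -141/23, M_2 = -126/23, M_3 = 0.
On [2, 3], S(t) = 4 + 91/23·(t - 2) - 141/46·(t - 2)² + 5/46·(t - 2)³.
With (t - 2) = 2/3: S(8/3) = 3296/621.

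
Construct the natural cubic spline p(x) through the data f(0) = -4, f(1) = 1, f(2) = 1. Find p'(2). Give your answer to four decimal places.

With M_i denoting the second derivative at x_i, h_i = 1, 1, and Δ_i = (y_(i+1) − y_i)/h_i = 5, 0:
  1·M_0 + 4·M_1 + 1·M_2 = 6(Δ_1 - Δ_0) = -30
Natural end conditions: M_0 = M_2 = 0.
Solving: M_0 = 0, M_1 = -15/2, M_2 = 0.
On [1, 2], p'(x) = b_1 + 2c_1·(x - 1) + 3d_1·(x - 1)² with b_1 = Δ_1 - h_1(2M_1 + M_2)/6 = 5/2, c_1 = M_1/2 = -15/4, d_1 = (M_2 - M_1)/(6h_1) = 5/4. So p'(2) = -5/4.

-1.2500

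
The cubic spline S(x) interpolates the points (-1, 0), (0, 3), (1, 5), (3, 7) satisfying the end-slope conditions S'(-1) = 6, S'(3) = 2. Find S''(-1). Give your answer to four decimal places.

-9.7273

Let m_i = S''(x_i). Step sizes h_i = 1, 1, 2; slopes of the chords Δ_i = (y_(i+1) - y_i)/h_i = 3, 2, 1.
  1·m_0 + 4·m_1 + 1·m_2 = 6(Δ_1 - Δ_0) = -6
  1·m_1 + 6·m_2 + 2·m_3 = 6(Δ_2 - Δ_1) = -6
Clamped end conditions give two more equations: 2h_0·m_0 + h_0·m_1 = 6(Δ_0 - S'(-1)) = -18 and h_2·m_2 + 2h_2·m_3 = 6(S'(3) - Δ_2) = 6.
Hence m_0 = -107/11, m_1 = 16/11, m_2 = -23/11, m_3 = 28/11.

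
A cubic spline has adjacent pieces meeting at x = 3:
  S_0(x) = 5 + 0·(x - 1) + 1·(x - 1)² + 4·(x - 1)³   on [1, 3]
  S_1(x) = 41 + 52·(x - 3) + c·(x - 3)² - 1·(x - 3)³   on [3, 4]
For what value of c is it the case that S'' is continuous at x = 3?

S_0''(x) = 2 + 24·(x - 1), so S_0''(3) = 50. On the right, S_1''(3) = 2c, so c = 25.

25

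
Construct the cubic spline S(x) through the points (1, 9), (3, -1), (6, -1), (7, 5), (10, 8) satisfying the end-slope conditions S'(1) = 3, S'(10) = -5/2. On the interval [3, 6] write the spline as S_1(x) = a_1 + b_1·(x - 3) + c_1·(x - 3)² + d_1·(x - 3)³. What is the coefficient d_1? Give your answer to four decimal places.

-0.1061

Write m_i for S''(x_i). With h_i = 2, 3, 1, 3 and divided differences Δ_i = -5, 0, 6, 1, the continuity of S' gives the tridiagonal system
  2·m_0 + 10·m_1 + 3·m_2 = 6(Δ_1 - Δ_0) = 30
  3·m_1 + 8·m_2 + 1·m_3 = 6(Δ_2 - Δ_1) = 36
  1·m_2 + 8·m_3 + 3·m_4 = 6(Δ_3 - Δ_2) = -30
Clamped end conditions give two more equations: 2h_0·m_0 + h_0·m_1 = 6(Δ_0 - S'(1)) = -48 and h_3·m_3 + 2h_3·m_4 = 6(S'(10) - Δ_3) = -21.
Hence m_0 = -2579/178, m_1 = 443/89, m_2 = 273/89, m_3 = -309/89, m_4 = -157/89.
On [3, 6], with S_1(x) = a_1 + b_1·(x - 3) + c_1·(x - 3)² + d_1·(x - 3)³: c_1 = m_1/2 = 443/178, d_1 = (m_2 - m_1)/(6h_1) = -85/801, b_1 = Δ_1 - h_1(2m_1 + m_2)/6 = -1159/178.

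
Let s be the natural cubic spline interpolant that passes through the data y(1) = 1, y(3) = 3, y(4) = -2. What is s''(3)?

-6

Put σ_i = s'' at the i-th knot. Here h = (2, 1) and Δ = (1, -5), so the interior equations h_(i-1)·σ_(i-1) + 2(h_(i-1)+h_i)·σ_i + h_i·σ_(i+1) = 6(Δ_i − Δ_(i-1)) read
  2·σ_0 + 6·σ_1 + 1·σ_2 = 6(Δ_1 - Δ_0) = -36
Natural end conditions: σ_0 = σ_2 = 0.
Solving the tridiagonal system: σ_0 = 0, σ_1 = -6, σ_2 = 0.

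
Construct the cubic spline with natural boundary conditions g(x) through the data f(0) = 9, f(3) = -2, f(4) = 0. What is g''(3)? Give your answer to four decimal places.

Write σ_i for g''(x_i). With h_i = 3, 1 and divided differences Δ_i = -11/3, 2, the continuity of g' gives the tridiagonal system
  3·σ_0 + 8·σ_1 + 1·σ_2 = 6(Δ_1 - Δ_0) = 34
Natural end conditions: σ_0 = σ_2 = 0.
Hence σ_0 = 0, σ_1 = 17/4, σ_2 = 0.

4.2500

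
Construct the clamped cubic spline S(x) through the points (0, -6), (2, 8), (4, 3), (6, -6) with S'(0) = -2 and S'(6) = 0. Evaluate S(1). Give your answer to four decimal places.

Let M_i = S''(x_i). Step sizes h_i = 2, 2, 2; slopes of the chords Δ_i = (y_(i+1) - y_i)/h_i = 7, -5/2, -9/2.
  2·M_0 + 8·M_1 + 2·M_2 = 6(Δ_1 - Δ_0) = -57
  2·M_1 + 8·M_2 + 2·M_3 = 6(Δ_2 - Δ_1) = -12
Clamped end conditions give two more equations: 2h_0·M_0 + h_0·M_1 = 6(Δ_0 - S'(0)) = 54 and h_2·M_2 + 2h_2·M_3 = 6(S'(6) - Δ_2) = 27.
Solving: M_0 = 292/15, M_1 = -179/15, M_2 = -7/30, M_3 = 103/15.
On [0, 2], S(x) = -6 - 2·x + 146/15·x² - 157/60·x³.
With x = 1: S(1) = -53/60.

-0.8833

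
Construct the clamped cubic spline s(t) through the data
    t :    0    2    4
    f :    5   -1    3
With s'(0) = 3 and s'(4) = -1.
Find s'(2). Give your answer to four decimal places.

-1.2500

Let M_i = s''(x_i). Step sizes h_i = 2, 2; slopes of the chords Δ_i = (y_(i+1) - y_i)/h_i = -3, 2.
  2·M_0 + 8·M_1 + 2·M_2 = 6(Δ_1 - Δ_0) = 30
Clamped end conditions give two more equations: 2h_0·M_0 + h_0·M_1 = 6(Δ_0 - s'(0)) = -36 and h_1·M_1 + 2h_1·M_2 = 6(s'(4) - Δ_1) = -18.
Hence M_0 = -55/4, M_1 = 19/2, M_2 = -37/4.
On [2, 4], s'(t) = b_1 + 2c_1·(t - 2) + 3d_1·(t - 2)² with b_1 = Δ_1 - h_1(2M_1 + M_2)/6 = -5/4, c_1 = M_1/2 = 19/4, d_1 = (M_2 - M_1)/(6h_1) = -25/16. So s'(2) = -5/4.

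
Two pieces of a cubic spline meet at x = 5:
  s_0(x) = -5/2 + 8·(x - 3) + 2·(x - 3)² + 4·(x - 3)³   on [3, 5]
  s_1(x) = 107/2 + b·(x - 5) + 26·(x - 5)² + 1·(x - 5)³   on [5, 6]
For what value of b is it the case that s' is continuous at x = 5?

s_0'(x) = 8 + 4·(x - 3) + 12·(x - 3)², so s_0'(5) = 64. On the right, s_1'(5) = b, so b = 64.

64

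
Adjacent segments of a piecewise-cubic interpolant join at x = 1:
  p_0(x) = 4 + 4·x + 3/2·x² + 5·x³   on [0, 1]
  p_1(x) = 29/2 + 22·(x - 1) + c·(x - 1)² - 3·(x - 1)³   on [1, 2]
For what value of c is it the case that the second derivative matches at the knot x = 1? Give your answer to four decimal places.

16.5000

p_0''(x) = 3 + 30·x, so p_0''(1) = 33. On the right, p_1''(1) = 2c, so c = 33/2.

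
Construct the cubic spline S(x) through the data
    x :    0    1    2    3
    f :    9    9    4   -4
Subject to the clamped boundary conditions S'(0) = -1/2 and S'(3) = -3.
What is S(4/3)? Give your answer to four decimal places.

8.1259

With M_i denoting the second derivative at x_i, h_i = 1, 1, 1, and Δ_i = (y_(i+1) − y_i)/h_i = 0, -5, -8:
  1·M_0 + 4·M_1 + 1·M_2 = 6(Δ_1 - Δ_0) = -30
  1·M_1 + 4·M_2 + 1·M_3 = 6(Δ_2 - Δ_1) = -18
Clamped end conditions give two more equations: 2h_0·M_0 + h_0·M_1 = 6(Δ_0 - S'(0)) = 3 and h_2·M_2 + 2h_2·M_3 = 6(S'(3) - Δ_2) = 30.
Solving the tridiagonal system: M_0 = 74/15, M_1 = -103/15, M_2 = -112/15, M_3 = 281/15.
On [1, 2], S(x) = 9 - 22/15·(x - 1) - 103/30·(x - 1)² - 1/10·(x - 1)³.
With (x - 1) = 1/3: S(4/3) = 1097/135.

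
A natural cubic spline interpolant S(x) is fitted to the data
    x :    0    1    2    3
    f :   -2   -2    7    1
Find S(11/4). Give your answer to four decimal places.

With σ_i denoting the second derivative at x_i, h_i = 1, 1, 1, and Δ_i = (y_(i+1) − y_i)/h_i = 0, 9, -6:
  1·σ_0 + 4·σ_1 + 1·σ_2 = 6(Δ_1 - Δ_0) = 54
  1·σ_1 + 4·σ_2 + 1·σ_3 = 6(Δ_2 - Δ_1) = -90
Natural end conditions: σ_0 = σ_3 = 0.
Hence σ_0 = 0, σ_1 = 102/5, σ_2 = -138/5, σ_3 = 0.
On [2, 3], S(x) = 7 + 16/5·(x - 2) - 69/5·(x - 2)² + 23/5·(x - 2)³.
With (x - 2) = 3/4: S(11/4) = 229/64.

3.5781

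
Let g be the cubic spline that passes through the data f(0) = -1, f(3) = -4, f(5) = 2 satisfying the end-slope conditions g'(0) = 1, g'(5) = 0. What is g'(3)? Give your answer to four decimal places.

Let M_i = g''(x_i). Step sizes h_i = 3, 2; slopes of the chords Δ_i = (y_(i+1) - y_i)/h_i = -1, 3.
  3·M_0 + 10·M_1 + 2·M_2 = 6(Δ_1 - Δ_0) = 24
Clamped end conditions give two more equations: 2h_0·M_0 + h_0·M_1 = 6(Δ_0 - g'(0)) = -12 and h_1·M_1 + 2h_1·M_2 = 6(g'(5) - Δ_1) = -18.
Forward elimination and back-substitution give M_0 = -23/5, M_1 = 26/5, M_2 = -71/10.
On [3, 5], g'(t) = b_1 + 2c_1·(t - 3) + 3d_1·(t - 3)² with b_1 = Δ_1 - h_1(2M_1 + M_2)/6 = 19/10, c_1 = M_1/2 = 13/5, d_1 = (M_2 - M_1)/(6h_1) = -41/40. So g'(3) = 19/10.

1.9000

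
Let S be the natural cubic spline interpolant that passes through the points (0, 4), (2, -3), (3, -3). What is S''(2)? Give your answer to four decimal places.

3.5000

With σ_i denoting the second derivative at x_i, h_i = 2, 1, and Δ_i = (y_(i+1) − y_i)/h_i = -7/2, 0:
  2·σ_0 + 6·σ_1 + 1·σ_2 = 6(Δ_1 - Δ_0) = 21
Natural end conditions: σ_0 = σ_2 = 0.
Solving the tridiagonal system: σ_0 = 0, σ_1 = 7/2, σ_2 = 0.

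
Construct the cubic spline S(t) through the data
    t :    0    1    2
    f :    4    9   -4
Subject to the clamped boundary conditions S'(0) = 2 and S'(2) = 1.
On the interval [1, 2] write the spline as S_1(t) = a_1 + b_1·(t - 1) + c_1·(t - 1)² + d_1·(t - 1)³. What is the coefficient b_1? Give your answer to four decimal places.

-6.7500

Write σ_i for S''(x_i). With h_i = 1, 1 and divided differences Δ_i = 5, -13, the continuity of S' gives the tridiagonal system
  1·σ_0 + 4·σ_1 + 1·σ_2 = 6(Δ_1 - Δ_0) = -108
Clamped end conditions give two more equations: 2h_0·σ_0 + h_0·σ_1 = 6(Δ_0 - S'(0)) = 18 and h_1·σ_1 + 2h_1·σ_2 = 6(S'(2) - Δ_1) = 84.
Forward elimination and back-substitution give σ_0 = 71/2, σ_1 = -53, σ_2 = 137/2.
On [1, 2], with S_1(t) = a_1 + b_1·(t - 1) + c_1·(t - 1)² + d_1·(t - 1)³: c_1 = σ_1/2 = -53/2, d_1 = (σ_2 - σ_1)/(6h_1) = 81/4, b_1 = Δ_1 - h_1(2σ_1 + σ_2)/6 = -27/4.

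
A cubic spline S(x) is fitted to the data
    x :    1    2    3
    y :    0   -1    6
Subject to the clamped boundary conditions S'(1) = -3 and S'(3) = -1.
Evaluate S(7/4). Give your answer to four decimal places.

-1.7578

With M_i denoting the second derivative at x_i, h_i = 1, 1, and Δ_i = (y_(i+1) − y_i)/h_i = -1, 7:
  1·M_0 + 4·M_1 + 1·M_2 = 6(Δ_1 - Δ_0) = 48
Clamped end conditions give two more equations: 2h_0·M_0 + h_0·M_1 = 6(Δ_0 - S'(1)) = 12 and h_1·M_1 + 2h_1·M_2 = 6(S'(3) - Δ_1) = -48.
Solving: M_0 = -5, M_1 = 22, M_2 = -35.
On [1, 2], S(x) = 0 - 3·(x - 1) - 5/2·(x - 1)² + 9/2·(x - 1)³.
With (x - 1) = 3/4: S(7/4) = -225/128.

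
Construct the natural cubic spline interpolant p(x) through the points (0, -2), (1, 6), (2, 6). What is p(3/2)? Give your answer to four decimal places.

Let M_i = p''(x_i). Step sizes h_i = 1, 1; slopes of the chords Δ_i = (y_(i+1) - y_i)/h_i = 8, 0.
  1·M_0 + 4·M_1 + 1·M_2 = 6(Δ_1 - Δ_0) = -48
Natural end conditions: M_0 = M_2 = 0.
Solving: M_0 = 0, M_1 = -12, M_2 = 0.
On [1, 2], p(x) = 6 + 4·(x - 1) - 6·(x - 1)² + 2·(x - 1)³.
With (x - 1) = 1/2: p(3/2) = 27/4.

6.7500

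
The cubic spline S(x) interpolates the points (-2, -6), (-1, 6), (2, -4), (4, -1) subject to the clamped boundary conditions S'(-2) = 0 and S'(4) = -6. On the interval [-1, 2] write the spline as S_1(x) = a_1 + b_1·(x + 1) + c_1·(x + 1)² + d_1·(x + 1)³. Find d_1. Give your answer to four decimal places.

1.9722

Write σ_i for S''(x_i). With h_i = 1, 3, 2 and divided differences Δ_i = 12, -10/3, 3/2, the continuity of S' gives the tridiagonal system
  1·σ_0 + 8·σ_1 + 3·σ_2 = 6(Δ_1 - Δ_0) = -92
  3·σ_1 + 10·σ_2 + 2·σ_3 = 6(Δ_2 - Δ_1) = 29
Clamped end conditions give two more equations: 2h_0·σ_0 + h_0·σ_1 = 6(Δ_0 - S'(-2)) = 72 and h_2·σ_2 + 2h_2·σ_3 = 6(S'(4) - Δ_2) = -45.
Solving: σ_0 = 283/6, σ_1 = -67/3, σ_2 = 79/6, σ_3 = -107/6.
On [-1, 2], with S_1(x) = a_1 + b_1·(x + 1) + c_1·(x + 1)² + d_1·(x + 1)³: c_1 = σ_1/2 = -67/6, d_1 = (σ_2 - σ_1)/(6h_1) = 71/36, b_1 = Δ_1 - h_1(2σ_1 + σ_2)/6 = 149/12.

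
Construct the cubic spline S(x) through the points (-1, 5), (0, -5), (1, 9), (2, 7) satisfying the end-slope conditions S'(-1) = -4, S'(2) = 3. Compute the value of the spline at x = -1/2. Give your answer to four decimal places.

With M_i denoting the second derivative at x_i, h_i = 1, 1, 1, and Δ_i = (y_(i+1) − y_i)/h_i = -10, 14, -2:
  1·M_0 + 4·M_1 + 1·M_2 = 6(Δ_1 - Δ_0) = 144
  1·M_1 + 4·M_2 + 1·M_3 = 6(Δ_2 - Δ_1) = -96
Clamped end conditions give two more equations: 2h_0·M_0 + h_0·M_1 = 6(Δ_0 - S'(-1)) = -36 and h_2·M_2 + 2h_2·M_3 = 6(S'(2) - Δ_2) = 30.
Hence M_0 = -722/15, M_1 = 904/15, M_2 = -734/15, M_3 = 592/15.
On [-1, 0], S(x) = 5 - 4·(x + 1) - 361/15·(x + 1)² + 271/15·(x + 1)³.
With (x + 1) = 1/2: S(-1/2) = -91/120.

-0.7583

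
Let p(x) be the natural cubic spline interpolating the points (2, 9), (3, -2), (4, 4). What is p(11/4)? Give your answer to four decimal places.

-0.6445

Write σ_i for p''(x_i). With h_i = 1, 1 and divided differences Δ_i = -11, 6, the continuity of p' gives the tridiagonal system
  1·σ_0 + 4·σ_1 + 1·σ_2 = 6(Δ_1 - Δ_0) = 102
Natural end conditions: σ_0 = σ_2 = 0.
Hence σ_0 = 0, σ_1 = 51/2, σ_2 = 0.
On [2, 3], p(x) = 9 - 61/4·(x - 2) + 0·(x - 2)² + 17/4·(x - 2)³.
With (x - 2) = 3/4: p(11/4) = -165/256.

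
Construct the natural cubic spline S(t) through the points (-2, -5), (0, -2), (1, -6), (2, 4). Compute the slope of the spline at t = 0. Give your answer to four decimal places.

-4.7609

With σ_i denoting the second derivative at x_i, h_i = 2, 1, 1, and Δ_i = (y_(i+1) − y_i)/h_i = 3/2, -4, 10:
  2·σ_0 + 6·σ_1 + 1·σ_2 = 6(Δ_1 - Δ_0) = -33
  1·σ_1 + 4·σ_2 + 1·σ_3 = 6(Δ_2 - Δ_1) = 84
Natural end conditions: σ_0 = σ_3 = 0.
Hence σ_0 = 0, σ_1 = -216/23, σ_2 = 537/23, σ_3 = 0.
On [0, 1], S'(t) = b_1 + 2c_1·t + 3d_1·t² with b_1 = Δ_1 - h_1(2σ_1 + σ_2)/6 = -219/46, c_1 = σ_1/2 = -108/23, d_1 = (σ_2 - σ_1)/(6h_1) = 251/46. So S'(0) = -219/46.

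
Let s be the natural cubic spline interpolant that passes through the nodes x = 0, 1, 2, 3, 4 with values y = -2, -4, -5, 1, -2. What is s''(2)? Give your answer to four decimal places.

Write M_i for s''(x_i). With h_i = 1, 1, 1, 1 and divided differences Δ_i = -2, -1, 6, -3, the continuity of s' gives the tridiagonal system
  1·M_0 + 4·M_1 + 1·M_2 = 6(Δ_1 - Δ_0) = 6
  1·M_1 + 4·M_2 + 1·M_3 = 6(Δ_2 - Δ_1) = 42
  1·M_2 + 4·M_3 + 1·M_4 = 6(Δ_3 - Δ_2) = -54
Natural end conditions: M_0 = M_4 = 0.
Solving the tridiagonal system: M_0 = 0, M_1 = -33/14, M_2 = 108/7, M_3 = -243/14, M_4 = 0.

15.4286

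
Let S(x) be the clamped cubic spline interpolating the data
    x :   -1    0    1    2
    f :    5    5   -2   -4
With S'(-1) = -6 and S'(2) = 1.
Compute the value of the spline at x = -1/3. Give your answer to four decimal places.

Write M_i for S''(x_i). With h_i = 1, 1, 1 and divided differences Δ_i = 0, -7, -2, the continuity of S' gives the tridiagonal system
  1·M_0 + 4·M_1 + 1·M_2 = 6(Δ_1 - Δ_0) = -42
  1·M_1 + 4·M_2 + 1·M_3 = 6(Δ_2 - Δ_1) = 30
Clamped end conditions give two more equations: 2h_0·M_0 + h_0·M_1 = 6(Δ_0 - S'(-1)) = 36 and h_2·M_2 + 2h_2·M_3 = 6(S'(2) - Δ_2) = 18.
Solving the tridiagonal system: M_0 = 424/15, M_1 = -308/15, M_2 = 178/15, M_3 = 46/15.
On [-1, 0], S(x) = 5 - 6·(x + 1) + 212/15·(x + 1)² - 122/15·(x + 1)³.
With (x + 1) = 2/3: S(-1/3) = 1973/405.

4.8716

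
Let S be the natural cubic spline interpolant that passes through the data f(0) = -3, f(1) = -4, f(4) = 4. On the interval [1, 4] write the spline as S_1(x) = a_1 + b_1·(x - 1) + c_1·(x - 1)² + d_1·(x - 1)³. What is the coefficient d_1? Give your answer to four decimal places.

Write σ_i for S''(x_i). With h_i = 1, 3 and divided differences Δ_i = -1, 8/3, the continuity of S' gives the tridiagonal system
  1·σ_0 + 8·σ_1 + 3·σ_2 = 6(Δ_1 - Δ_0) = 22
Natural end conditions: σ_0 = σ_2 = 0.
Hence σ_0 = 0, σ_1 = 11/4, σ_2 = 0.
On [1, 4], with S_1(x) = a_1 + b_1·(x - 1) + c_1·(x - 1)² + d_1·(x - 1)³: c_1 = σ_1/2 = 11/8, d_1 = (σ_2 - σ_1)/(6h_1) = -11/72, b_1 = Δ_1 - h_1(2σ_1 + σ_2)/6 = -1/12.

-0.1528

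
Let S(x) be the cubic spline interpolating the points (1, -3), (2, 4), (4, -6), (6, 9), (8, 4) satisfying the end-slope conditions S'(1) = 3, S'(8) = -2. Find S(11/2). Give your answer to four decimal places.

5.4495

With M_i denoting the second derivative at x_i, h_i = 1, 2, 2, 2, and Δ_i = (y_(i+1) − y_i)/h_i = 7, -5, 15/2, -5/2:
  1·M_0 + 6·M_1 + 2·M_2 = 6(Δ_1 - Δ_0) = -72
  2·M_1 + 8·M_2 + 2·M_3 = 6(Δ_2 - Δ_1) = 75
  2·M_2 + 8·M_3 + 2·M_4 = 6(Δ_3 - Δ_2) = -60
Clamped end conditions give two more equations: 2h_0·M_0 + h_0·M_1 = 6(Δ_0 - S'(1)) = 24 and h_3·M_3 + 2h_3·M_4 = 6(S'(8) - Δ_3) = 3.
Forward elimination and back-substitution give M_0 = 988/43, M_1 = -944/43, M_2 = 790/43, M_3 = -1207/86, M_4 = 334/43.
On [4, 6], S(x) = -6 - 3/43·(x - 4) + 395/43·(x - 4)² - 929/344·(x - 4)³.
With (x - 4) = 3/2: S(11/2) = 14997/2752.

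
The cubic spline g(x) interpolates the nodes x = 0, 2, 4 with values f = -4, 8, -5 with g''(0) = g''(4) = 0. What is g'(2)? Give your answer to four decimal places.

-0.2500

With m_i denoting the second derivative at x_i, h_i = 2, 2, and Δ_i = (y_(i+1) − y_i)/h_i = 6, -13/2:
  2·m_0 + 8·m_1 + 2·m_2 = 6(Δ_1 - Δ_0) = -75
Natural end conditions: m_0 = m_2 = 0.
Hence m_0 = 0, m_1 = -75/8, m_2 = 0.
On [2, 4], g'(x) = b_1 + 2c_1·(x - 2) + 3d_1·(x - 2)² with b_1 = Δ_1 - h_1(2m_1 + m_2)/6 = -1/4, c_1 = m_1/2 = -75/16, d_1 = (m_2 - m_1)/(6h_1) = 25/32. So g'(2) = -1/4.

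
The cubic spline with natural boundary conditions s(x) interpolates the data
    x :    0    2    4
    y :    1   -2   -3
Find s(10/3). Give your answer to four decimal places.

Write M_i for s''(x_i). With h_i = 2, 2 and divided differences Δ_i = -3/2, -1/2, the continuity of s' gives the tridiagonal system
  2·M_0 + 8·M_1 + 2·M_2 = 6(Δ_1 - Δ_0) = 6
Natural end conditions: M_0 = M_2 = 0.
Hence M_0 = 0, M_1 = 3/4, M_2 = 0.
On [2, 4], s(x) = -2 - 1·(x - 2) + 3/8·(x - 2)² - 1/16·(x - 2)³.
With (x - 2) = 4/3: s(10/3) = -76/27.

-2.8148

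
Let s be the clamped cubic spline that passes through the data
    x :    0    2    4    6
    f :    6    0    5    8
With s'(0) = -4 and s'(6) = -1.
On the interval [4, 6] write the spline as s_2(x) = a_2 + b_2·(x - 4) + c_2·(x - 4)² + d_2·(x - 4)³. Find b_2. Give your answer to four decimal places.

Write M_i for s''(x_i). With h_i = 2, 2, 2 and divided differences Δ_i = -3, 5/2, 3/2, the continuity of s' gives the tridiagonal system
  2·M_0 + 8·M_1 + 2·M_2 = 6(Δ_1 - Δ_0) = 33
  2·M_1 + 8·M_2 + 2·M_3 = 6(Δ_2 - Δ_1) = -6
Clamped end conditions give two more equations: 2h_0·M_0 + h_0·M_1 = 6(Δ_0 - s'(0)) = 6 and h_2·M_2 + 2h_2·M_3 = 6(s'(6) - Δ_2) = -15.
Solving: M_0 = -4/5, M_1 = 23/5, M_2 = -11/10, M_3 = -16/5.
On [4, 6], with s_2(x) = a_2 + b_2·(x - 4) + c_2·(x - 4)² + d_2·(x - 4)³: c_2 = M_2/2 = -11/20, d_2 = (M_3 - M_2)/(6h_2) = -7/40, b_2 = Δ_2 - h_2(2M_2 + M_3)/6 = 33/10.

3.3000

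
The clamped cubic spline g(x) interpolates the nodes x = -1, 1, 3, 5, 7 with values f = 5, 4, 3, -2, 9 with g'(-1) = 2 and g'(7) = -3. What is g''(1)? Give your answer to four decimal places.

2.5357

Put σ_i = g'' at the i-th knot. Here h = (2, 2, 2, 2) and Δ = (-1/2, -1/2, -5/2, 11/2), so the interior equations h_(i-1)·σ_(i-1) + 2(h_(i-1)+h_i)·σ_i + h_i·σ_(i+1) = 6(Δ_i − Δ_(i-1)) read
  2·σ_0 + 8·σ_1 + 2·σ_2 = 6(Δ_1 - Δ_0) = 0
  2·σ_1 + 8·σ_2 + 2·σ_3 = 6(Δ_2 - Δ_1) = -12
  2·σ_2 + 8·σ_3 + 2·σ_4 = 6(Δ_3 - Δ_2) = 48
Clamped end conditions give two more equations: 2h_0·σ_0 + h_0·σ_1 = 6(Δ_0 - g'(-1)) = -15 and h_3·σ_3 + 2h_3·σ_4 = 6(g'(7) - Δ_3) = -51.
Forward elimination and back-substitution give σ_0 = -281/56, σ_1 = 71/28, σ_2 = -41/8, σ_3 = 335/28, σ_4 = -1049/56.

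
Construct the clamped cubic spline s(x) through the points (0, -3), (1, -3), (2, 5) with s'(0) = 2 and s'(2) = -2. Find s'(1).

Put M_i = s'' at the i-th knot. Here h = (1, 1) and Δ = (0, 8), so the interior equations h_(i-1)·M_(i-1) + 2(h_(i-1)+h_i)·M_i + h_i·M_(i+1) = 6(Δ_i − Δ_(i-1)) read
  1·M_0 + 4·M_1 + 1·M_2 = 6(Δ_1 - Δ_0) = 48
Clamped end conditions give two more equations: 2h_0·M_0 + h_0·M_1 = 6(Δ_0 - s'(0)) = -12 and h_1·M_1 + 2h_1·M_2 = 6(s'(2) - Δ_1) = -60.
Solving: M_0 = -20, M_1 = 28, M_2 = -44.
On [1, 2], s'(x) = b_1 + 2c_1·(x - 1) + 3d_1·(x - 1)² with b_1 = Δ_1 - h_1(2M_1 + M_2)/6 = 6, c_1 = M_1/2 = 14, d_1 = (M_2 - M_1)/(6h_1) = -12. So s'(1) = 6.

6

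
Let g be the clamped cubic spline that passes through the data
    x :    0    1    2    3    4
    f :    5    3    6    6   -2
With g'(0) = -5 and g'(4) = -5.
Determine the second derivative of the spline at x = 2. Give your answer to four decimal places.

-2.2500

Let M_i = g''(x_i). Step sizes h_i = 1, 1, 1, 1; slopes of the chords Δ_i = (y_(i+1) - y_i)/h_i = -2, 3, 0, -8.
  1·M_0 + 4·M_1 + 1·M_2 = 6(Δ_1 - Δ_0) = 30
  1·M_1 + 4·M_2 + 1·M_3 = 6(Δ_2 - Δ_1) = -18
  1·M_2 + 4·M_3 + 1·M_4 = 6(Δ_3 - Δ_2) = -48
Clamped end conditions give two more equations: 2h_0·M_0 + h_0·M_1 = 6(Δ_0 - g'(0)) = 18 and h_3·M_3 + 2h_3·M_4 = 6(g'(4) - Δ_3) = 18.
Hence M_0 = 159/28, M_1 = 93/14, M_2 = -9/4, M_3 = -219/14, M_4 = 471/28.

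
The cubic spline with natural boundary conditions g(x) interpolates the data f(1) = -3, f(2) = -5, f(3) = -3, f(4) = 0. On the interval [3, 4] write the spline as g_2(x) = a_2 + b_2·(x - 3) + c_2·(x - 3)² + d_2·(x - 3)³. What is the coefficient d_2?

Write M_i for g''(x_i). With h_i = 1, 1, 1 and divided differences Δ_i = -2, 2, 3, the continuity of g' gives the tridiagonal system
  1·M_0 + 4·M_1 + 1·M_2 = 6(Δ_1 - Δ_0) = 24
  1·M_1 + 4·M_2 + 1·M_3 = 6(Δ_2 - Δ_1) = 6
Natural end conditions: M_0 = M_3 = 0.
Hence M_0 = 0, M_1 = 6, M_2 = 0, M_3 = 0.
On [3, 4], with g_2(x) = a_2 + b_2·(x - 3) + c_2·(x - 3)² + d_2·(x - 3)³: c_2 = M_2/2 = 0, d_2 = (M_3 - M_2)/(6h_2) = 0, b_2 = Δ_2 - h_2(2M_2 + M_3)/6 = 3.

0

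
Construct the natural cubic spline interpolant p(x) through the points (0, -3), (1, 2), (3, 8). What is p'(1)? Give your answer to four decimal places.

Put σ_i = p'' at the i-th knot. Here h = (1, 2) and Δ = (5, 3), so the interior equations h_(i-1)·σ_(i-1) + 2(h_(i-1)+h_i)·σ_i + h_i·σ_(i+1) = 6(Δ_i − Δ_(i-1)) read
  1·σ_0 + 6·σ_1 + 2·σ_2 = 6(Δ_1 - Δ_0) = -12
Natural end conditions: σ_0 = σ_2 = 0.
Solving the tridiagonal system: σ_0 = 0, σ_1 = -2, σ_2 = 0.
On [1, 3], p'(x) = b_1 + 2c_1·(x - 1) + 3d_1·(x - 1)² with b_1 = Δ_1 - h_1(2σ_1 + σ_2)/6 = 13/3, c_1 = σ_1/2 = -1, d_1 = (σ_2 - σ_1)/(6h_1) = 1/6. So p'(1) = 13/3.

4.3333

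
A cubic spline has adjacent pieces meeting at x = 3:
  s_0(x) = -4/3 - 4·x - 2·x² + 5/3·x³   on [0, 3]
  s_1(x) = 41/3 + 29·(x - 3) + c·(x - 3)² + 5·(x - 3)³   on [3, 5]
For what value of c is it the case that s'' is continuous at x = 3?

s_0''(x) = -4 + 10·x, so s_0''(3) = 26. On the right, s_1''(3) = 2c, so c = 13.

13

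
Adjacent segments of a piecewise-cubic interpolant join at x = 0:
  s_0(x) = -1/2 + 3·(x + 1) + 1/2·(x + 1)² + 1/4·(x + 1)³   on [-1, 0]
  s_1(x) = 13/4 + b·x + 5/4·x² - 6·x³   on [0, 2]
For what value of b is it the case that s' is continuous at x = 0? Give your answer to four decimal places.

s_0'(x) = 3 + 1·(x + 1) + 3/4·(x + 1)², so s_0'(0) = 19/4. On the right, s_1'(0) = b, so b = 19/4.

4.7500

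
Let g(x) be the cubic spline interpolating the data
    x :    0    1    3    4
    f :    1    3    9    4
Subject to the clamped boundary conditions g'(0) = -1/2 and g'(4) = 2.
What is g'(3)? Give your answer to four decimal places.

-4.9143

Write m_i for g''(x_i). With h_i = 1, 2, 1 and divided differences Δ_i = 2, 3, -5, the continuity of g' gives the tridiagonal system
  1·m_0 + 6·m_1 + 2·m_2 = 6(Δ_1 - Δ_0) = 6
  2·m_1 + 6·m_2 + 1·m_3 = 6(Δ_2 - Δ_1) = -48
Clamped end conditions give two more equations: 2h_0·m_0 + h_0·m_1 = 6(Δ_0 - g'(0)) = 15 and h_2·m_2 + 2h_2·m_3 = 6(g'(4) - Δ_2) = 42.
Hence m_0 = 176/35, m_1 = 173/35, m_2 = -502/35, m_3 = 986/35.
On [3, 4], g'(x) = b_2 + 2c_2·(x - 3) + 3d_2·(x - 3)² with b_2 = Δ_2 - h_2(2m_2 + m_3)/6 = -172/35, c_2 = m_2/2 = -251/35, d_2 = (m_3 - m_2)/(6h_2) = 248/35. So g'(3) = -172/35.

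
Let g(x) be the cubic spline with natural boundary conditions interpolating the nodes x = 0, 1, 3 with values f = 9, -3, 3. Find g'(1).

-7

Write M_i for g''(x_i). With h_i = 1, 2 and divided differences Δ_i = -12, 3, the continuity of g' gives the tridiagonal system
  1·M_0 + 6·M_1 + 2·M_2 = 6(Δ_1 - Δ_0) = 90
Natural end conditions: M_0 = M_2 = 0.
Hence M_0 = 0, M_1 = 15, M_2 = 0.
On [1, 3], g'(x) = b_1 + 2c_1·(x - 1) + 3d_1·(x - 1)² with b_1 = Δ_1 - h_1(2M_1 + M_2)/6 = -7, c_1 = M_1/2 = 15/2, d_1 = (M_2 - M_1)/(6h_1) = -5/4. So g'(1) = -7.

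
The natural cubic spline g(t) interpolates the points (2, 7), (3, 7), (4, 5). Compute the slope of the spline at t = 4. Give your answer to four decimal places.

Let σ_i = g''(x_i). Step sizes h_i = 1, 1; slopes of the chords Δ_i = (y_(i+1) - y_i)/h_i = 0, -2.
  1·σ_0 + 4·σ_1 + 1·σ_2 = 6(Δ_1 - Δ_0) = -12
Natural end conditions: σ_0 = σ_2 = 0.
Solving: σ_0 = 0, σ_1 = -3, σ_2 = 0.
On [3, 4], g'(t) = b_1 + 2c_1·(t - 3) + 3d_1·(t - 3)² with b_1 = Δ_1 - h_1(2σ_1 + σ_2)/6 = -1, c_1 = σ_1/2 = -3/2, d_1 = (σ_2 - σ_1)/(6h_1) = 1/2. So g'(4) = -5/2.

-2.5000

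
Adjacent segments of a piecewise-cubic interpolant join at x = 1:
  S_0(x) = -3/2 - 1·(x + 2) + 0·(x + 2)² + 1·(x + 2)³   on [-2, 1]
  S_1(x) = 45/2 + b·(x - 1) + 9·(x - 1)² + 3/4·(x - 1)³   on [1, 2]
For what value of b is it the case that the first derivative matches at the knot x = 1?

S_0'(x) = -1 + 0·(x + 2) + 3·(x + 2)², so S_0'(1) = 26. On the right, S_1'(1) = b, so b = 26.

26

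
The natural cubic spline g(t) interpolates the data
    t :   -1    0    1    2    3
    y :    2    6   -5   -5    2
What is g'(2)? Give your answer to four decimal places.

5.3571

Write M_i for g''(x_i). With h_i = 1, 1, 1, 1 and divided differences Δ_i = 4, -11, 0, 7, the continuity of g' gives the tridiagonal system
  1·M_0 + 4·M_1 + 1·M_2 = 6(Δ_1 - Δ_0) = -90
  1·M_1 + 4·M_2 + 1·M_3 = 6(Δ_2 - Δ_1) = 66
  1·M_2 + 4·M_3 + 1·M_4 = 6(Δ_3 - Δ_2) = 42
Natural end conditions: M_0 = M_4 = 0.
Forward elimination and back-substitution give M_0 = 0, M_1 = -393/14, M_2 = 156/7, M_3 = 69/14, M_4 = 0.
On [2, 3], g'(t) = b_3 + 2c_3·(t - 2) + 3d_3·(t - 2)² with b_3 = Δ_3 - h_3(2M_3 + M_4)/6 = 75/14, c_3 = M_3/2 = 69/28, d_3 = (M_4 - M_3)/(6h_3) = -23/28. So g'(2) = 75/14.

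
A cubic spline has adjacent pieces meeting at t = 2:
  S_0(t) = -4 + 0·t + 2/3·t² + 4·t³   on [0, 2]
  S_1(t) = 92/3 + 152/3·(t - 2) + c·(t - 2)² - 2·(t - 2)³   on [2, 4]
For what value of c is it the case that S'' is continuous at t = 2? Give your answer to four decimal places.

24.6667

S_0''(t) = 4/3 + 24·t, so S_0''(2) = 148/3. On the right, S_1''(2) = 2c, so c = 74/3.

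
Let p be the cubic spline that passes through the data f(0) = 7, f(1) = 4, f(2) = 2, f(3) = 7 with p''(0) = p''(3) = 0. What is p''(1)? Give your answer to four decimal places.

Let m_i = p''(x_i). Step sizes h_i = 1, 1, 1; slopes of the chords Δ_i = (y_(i+1) - y_i)/h_i = -3, -2, 5.
  1·m_0 + 4·m_1 + 1·m_2 = 6(Δ_1 - Δ_0) = 6
  1·m_1 + 4·m_2 + 1·m_3 = 6(Δ_2 - Δ_1) = 42
Natural end conditions: m_0 = m_3 = 0.
Solving: m_0 = 0, m_1 = -6/5, m_2 = 54/5, m_3 = 0.

-1.2000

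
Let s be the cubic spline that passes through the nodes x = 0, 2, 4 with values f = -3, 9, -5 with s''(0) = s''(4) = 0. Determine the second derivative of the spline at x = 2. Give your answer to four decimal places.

Let m_i = s''(x_i). Step sizes h_i = 2, 2; slopes of the chords Δ_i = (y_(i+1) - y_i)/h_i = 6, -7.
  2·m_0 + 8·m_1 + 2·m_2 = 6(Δ_1 - Δ_0) = -78
Natural end conditions: m_0 = m_2 = 0.
Solving: m_0 = 0, m_1 = -39/4, m_2 = 0.

-9.7500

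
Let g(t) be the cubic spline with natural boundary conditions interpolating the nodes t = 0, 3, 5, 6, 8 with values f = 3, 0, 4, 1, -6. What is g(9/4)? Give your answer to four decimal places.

Write M_i for g''(x_i). With h_i = 3, 2, 1, 2 and divided differences Δ_i = -1, 2, -3, -7/2, the continuity of g' gives the tridiagonal system
  3·M_0 + 10·M_1 + 2·M_2 = 6(Δ_1 - Δ_0) = 18
  2·M_1 + 6·M_2 + 1·M_3 = 6(Δ_2 - Δ_1) = -30
  1·M_2 + 6·M_3 + 2·M_4 = 6(Δ_3 - Δ_2) = -3
Natural end conditions: M_0 = M_4 = 0.
Forward elimination and back-substitution give M_0 = 0, M_1 = 492/163, M_2 = -993/163, M_3 = 84/163, M_4 = 0.
On [0, 3], g(t) = 3 - 409/163·t + 0·t² + 82/489·t³.
With t = 9/4: g(9/4) = -3837/5216.

-0.7356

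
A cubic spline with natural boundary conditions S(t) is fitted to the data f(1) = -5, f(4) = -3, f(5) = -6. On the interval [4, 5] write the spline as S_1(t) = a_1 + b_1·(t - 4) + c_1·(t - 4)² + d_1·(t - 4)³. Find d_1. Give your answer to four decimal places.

Put M_i = S'' at the i-th knot. Here h = (3, 1) and Δ = (2/3, -3), so the interior equations h_(i-1)·M_(i-1) + 2(h_(i-1)+h_i)·M_i + h_i·M_(i+1) = 6(Δ_i − Δ_(i-1)) read
  3·M_0 + 8·M_1 + 1·M_2 = 6(Δ_1 - Δ_0) = -22
Natural end conditions: M_0 = M_2 = 0.
Forward elimination and back-substitution give M_0 = 0, M_1 = -11/4, M_2 = 0.
On [4, 5], with S_1(t) = a_1 + b_1·(t - 4) + c_1·(t - 4)² + d_1·(t - 4)³: c_1 = M_1/2 = -11/8, d_1 = (M_2 - M_1)/(6h_1) = 11/24, b_1 = Δ_1 - h_1(2M_1 + M_2)/6 = -25/12.

0.4583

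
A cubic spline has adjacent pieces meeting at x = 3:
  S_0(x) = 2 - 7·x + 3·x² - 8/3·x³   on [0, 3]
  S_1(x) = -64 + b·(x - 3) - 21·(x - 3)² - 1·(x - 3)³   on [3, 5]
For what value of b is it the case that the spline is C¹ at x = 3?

S_0'(x) = -7 + 6·x - 8·x², so S_0'(3) = -61. On the right, S_1'(3) = b, so b = -61.

-61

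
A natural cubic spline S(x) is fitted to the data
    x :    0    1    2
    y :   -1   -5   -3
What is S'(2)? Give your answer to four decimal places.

Put M_i = S'' at the i-th knot. Here h = (1, 1) and Δ = (-4, 2), so the interior equations h_(i-1)·M_(i-1) + 2(h_(i-1)+h_i)·M_i + h_i·M_(i+1) = 6(Δ_i − Δ_(i-1)) read
  1·M_0 + 4·M_1 + 1·M_2 = 6(Δ_1 - Δ_0) = 36
Natural end conditions: M_0 = M_2 = 0.
Solving: M_0 = 0, M_1 = 9, M_2 = 0.
On [1, 2], S'(x) = b_1 + 2c_1·(x - 1) + 3d_1·(x - 1)² with b_1 = Δ_1 - h_1(2M_1 + M_2)/6 = -1, c_1 = M_1/2 = 9/2, d_1 = (M_2 - M_1)/(6h_1) = -3/2. So S'(2) = 7/2.

3.5000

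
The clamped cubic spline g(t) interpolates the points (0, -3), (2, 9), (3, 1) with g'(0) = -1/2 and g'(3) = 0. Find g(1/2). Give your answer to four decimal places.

-0.8047

Write M_i for g''(x_i). With h_i = 2, 1 and divided differences Δ_i = 6, -8, the continuity of g' gives the tridiagonal system
  2·M_0 + 6·M_1 + 1·M_2 = 6(Δ_1 - Δ_0) = -84
Clamped end conditions give two more equations: 2h_0·M_0 + h_0·M_1 = 6(Δ_0 - g'(0)) = 39 and h_1·M_1 + 2h_1·M_2 = 6(g'(3) - Δ_1) = 48.
Hence M_0 = 287/12, M_1 = -85/3, M_2 = 229/6.
On [0, 2], g(t) = -3 - 1/2·t + 287/24·t² - 209/48·t³.
With t = 1/2: g(1/2) = -103/128.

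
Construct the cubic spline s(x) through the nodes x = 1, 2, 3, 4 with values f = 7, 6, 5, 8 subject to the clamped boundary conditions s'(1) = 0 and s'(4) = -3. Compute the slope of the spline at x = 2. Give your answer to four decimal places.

With M_i denoting the second derivative at x_i, h_i = 1, 1, 1, and Δ_i = (y_(i+1) − y_i)/h_i = -1, -1, 3:
  1·M_0 + 4·M_1 + 1·M_2 = 6(Δ_1 - Δ_0) = 0
  1·M_1 + 4·M_2 + 1·M_3 = 6(Δ_2 - Δ_1) = 24
Clamped end conditions give two more equations: 2h_0·M_0 + h_0·M_1 = 6(Δ_0 - s'(1)) = -6 and h_2·M_2 + 2h_2·M_3 = 6(s'(4) - Δ_2) = -36.
Forward elimination and back-substitution give M_0 = -8/5, M_1 = -14/5, M_2 = 64/5, M_3 = -122/5.
On [2, 3], s'(x) = b_1 + 2c_1·(x - 2) + 3d_1·(x - 2)² with b_1 = Δ_1 - h_1(2M_1 + M_2)/6 = -11/5, c_1 = M_1/2 = -7/5, d_1 = (M_2 - M_1)/(6h_1) = 13/5. So s'(2) = -11/5.

-2.2000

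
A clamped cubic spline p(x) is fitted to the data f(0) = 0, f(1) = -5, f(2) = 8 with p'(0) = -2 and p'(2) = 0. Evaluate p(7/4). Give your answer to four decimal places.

Let σ_i = p''(x_i). Step sizes h_i = 1, 1; slopes of the chords Δ_i = (y_(i+1) - y_i)/h_i = -5, 13.
  1·σ_0 + 4·σ_1 + 1·σ_2 = 6(Δ_1 - Δ_0) = 108
Clamped end conditions give two more equations: 2h_0·σ_0 + h_0·σ_1 = 6(Δ_0 - p'(0)) = -18 and h_1·σ_1 + 2h_1·σ_2 = 6(p'(2) - Δ_1) = -78.
Solving: σ_0 = -35, σ_1 = 52, σ_2 = -65.
On [1, 2], p(x) = -5 + 13/2·(x - 1) + 26·(x - 1)² - 39/2·(x - 1)³.
With (x - 1) = 3/4: p(7/4) = 803/128.

6.2734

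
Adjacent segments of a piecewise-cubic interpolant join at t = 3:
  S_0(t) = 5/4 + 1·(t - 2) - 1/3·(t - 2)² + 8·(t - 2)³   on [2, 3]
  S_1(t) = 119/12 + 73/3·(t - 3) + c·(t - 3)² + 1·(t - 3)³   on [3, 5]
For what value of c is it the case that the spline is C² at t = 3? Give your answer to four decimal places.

S_0''(t) = -2/3 + 48·(t - 2), so S_0''(3) = 142/3. On the right, S_1''(3) = 2c, so c = 71/3.

23.6667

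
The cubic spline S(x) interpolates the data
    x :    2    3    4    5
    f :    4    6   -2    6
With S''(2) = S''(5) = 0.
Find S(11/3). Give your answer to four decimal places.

With m_i denoting the second derivative at x_i, h_i = 1, 1, 1, and Δ_i = (y_(i+1) − y_i)/h_i = 2, -8, 8:
  1·m_0 + 4·m_1 + 1·m_2 = 6(Δ_1 - Δ_0) = -60
  1·m_1 + 4·m_2 + 1·m_3 = 6(Δ_2 - Δ_1) = 96
Natural end conditions: m_0 = m_3 = 0.
Solving the tridiagonal system: m_0 = 0, m_1 = -112/5, m_2 = 148/5, m_3 = 0.
On [3, 4], S(x) = 6 - 82/15·(x - 3) - 56/5·(x - 3)² + 26/3·(x - 3)³.
With (x - 3) = 2/3: S(11/3) = -22/405.

-0.0543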